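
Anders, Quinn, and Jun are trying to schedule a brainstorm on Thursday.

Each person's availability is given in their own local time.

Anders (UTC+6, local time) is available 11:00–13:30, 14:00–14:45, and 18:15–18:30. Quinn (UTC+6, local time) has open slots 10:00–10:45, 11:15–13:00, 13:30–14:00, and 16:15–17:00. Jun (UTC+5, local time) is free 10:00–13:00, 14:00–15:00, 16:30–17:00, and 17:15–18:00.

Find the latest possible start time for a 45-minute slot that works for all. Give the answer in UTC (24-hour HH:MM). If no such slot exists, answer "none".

06:15

Anders → UTC: 05:00–07:30, 08:00–08:45, 12:15–12:30.
Quinn → UTC: 04:00–04:45, 05:15–07:00, 07:30–08:00, 10:15–11:00.
Jun → UTC: 05:00–08:00, 09:00–10:00, 11:30–12:00, 12:15–13:00.
Anders ∩ Quinn: 05:15–07:00.
Anders ∩ Quinn ∩ Jun: 05:15–07:00.
Windows ≥ 45 min: 05:15–07:00.
Latest start in the last window 05:15–07:00 is 07:00 − 45 min = 06:15.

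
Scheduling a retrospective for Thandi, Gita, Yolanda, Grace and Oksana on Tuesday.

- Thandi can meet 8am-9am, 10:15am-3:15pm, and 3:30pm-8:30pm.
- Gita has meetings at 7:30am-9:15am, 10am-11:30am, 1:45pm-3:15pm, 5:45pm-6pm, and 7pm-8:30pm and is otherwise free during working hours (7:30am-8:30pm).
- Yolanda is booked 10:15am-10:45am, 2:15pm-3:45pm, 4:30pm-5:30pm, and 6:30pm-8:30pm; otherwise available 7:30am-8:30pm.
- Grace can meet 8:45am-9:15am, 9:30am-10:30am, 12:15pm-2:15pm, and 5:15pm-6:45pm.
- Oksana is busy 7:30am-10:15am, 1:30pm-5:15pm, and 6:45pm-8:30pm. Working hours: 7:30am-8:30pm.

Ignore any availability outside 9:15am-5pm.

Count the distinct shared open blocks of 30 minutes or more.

1

Gita free within 07:30–20:30: 09:15–10:00, 11:30–13:45, 15:15–17:45, 18:00–19:00.
Yolanda free within 07:30–20:30: 07:30–10:15, 10:45–14:15, 15:45–16:30, 17:30–18:30.
Oksana free within 07:30–20:30: 10:15–13:30, 17:15–18:45.
Thandi ∩ Gita: 11:30–13:45, 15:30–17:45, 18:00–19:00.
Thandi ∩ Gita ∩ Yolanda: 11:30–13:45, 15:45–16:30, 17:30–17:45, 18:00–18:30.
Thandi ∩ Gita ∩ Yolanda ∩ Grace: 12:15–13:45, 17:30–17:45, 18:00–18:30.
Thandi ∩ Gita ∩ Yolanda ∩ Grace ∩ Oksana: 12:15–13:30, 17:30–17:45, 18:00–18:30.
Restricted to 09:15–17:00: 12:15–13:30.
Windows ≥ 30 min: 12:15–13:30.
That's 1 window.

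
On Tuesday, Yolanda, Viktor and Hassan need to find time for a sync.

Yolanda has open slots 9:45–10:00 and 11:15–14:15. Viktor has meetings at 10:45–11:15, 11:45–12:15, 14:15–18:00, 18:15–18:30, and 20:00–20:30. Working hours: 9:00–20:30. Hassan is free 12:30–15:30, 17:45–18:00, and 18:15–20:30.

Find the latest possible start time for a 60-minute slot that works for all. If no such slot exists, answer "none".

13:15

Viktor free within 09:00–20:30: 09:00–10:45, 11:15–11:45, 12:15–14:15, 18:00–18:15, 18:30–20:00.
Yolanda ∩ Viktor: 09:45–10:00, 11:15–11:45, 12:15–14:15.
Yolanda ∩ Viktor ∩ Hassan: 12:30–14:15.
Windows ≥ 60 min: 12:30–14:15.
Latest start in the last window 12:30–14:15 is 14:15 − 60 min = 13:15.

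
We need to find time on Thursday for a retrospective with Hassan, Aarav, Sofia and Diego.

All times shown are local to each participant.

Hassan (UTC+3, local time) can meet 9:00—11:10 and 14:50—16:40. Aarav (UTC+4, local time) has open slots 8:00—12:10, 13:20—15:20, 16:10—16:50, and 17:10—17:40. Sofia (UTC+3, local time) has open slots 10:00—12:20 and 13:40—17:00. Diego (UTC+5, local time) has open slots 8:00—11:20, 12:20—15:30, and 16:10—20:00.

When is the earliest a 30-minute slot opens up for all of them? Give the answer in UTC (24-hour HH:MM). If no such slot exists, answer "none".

Hassan → UTC: 06:00–08:10, 11:50–13:40.
Aarav → UTC: 04:00–08:10, 09:20–11:20, 12:10–12:50, 13:10–13:40.
Sofia → UTC: 07:00–09:20, 10:40–14:00.
Diego → UTC: 03:00–06:20, 07:20–10:30, 11:10–15:00.
Hassan ∩ Aarav: 06:00–08:10, 12:10–12:50, 13:10–13:40.
Hassan ∩ Aarav ∩ Sofia: 07:00–08:10, 12:10–12:50, 13:10–13:40.
Hassan ∩ Aarav ∩ Sofia ∩ Diego: 07:20–08:10, 12:10–12:50, 13:10–13:40.
Windows ≥ 30 min: 07:20–08:10, 12:10–12:50, 13:10–13:40.
Earliest such window starts at 07:20.

07:20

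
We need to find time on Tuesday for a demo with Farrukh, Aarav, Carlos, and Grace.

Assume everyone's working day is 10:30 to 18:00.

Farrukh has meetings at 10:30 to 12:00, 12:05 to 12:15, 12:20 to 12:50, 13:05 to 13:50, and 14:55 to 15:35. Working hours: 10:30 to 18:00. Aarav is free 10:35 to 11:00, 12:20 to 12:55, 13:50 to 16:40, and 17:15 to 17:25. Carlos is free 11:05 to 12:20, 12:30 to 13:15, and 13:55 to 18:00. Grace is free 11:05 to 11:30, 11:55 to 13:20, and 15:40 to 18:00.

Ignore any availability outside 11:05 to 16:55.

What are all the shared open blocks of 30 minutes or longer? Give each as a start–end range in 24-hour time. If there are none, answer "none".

15:40–16:40

Farrukh free within 10:30–18:00: 12:00–12:05, 12:15–12:20, 12:50–13:05, 13:50–14:55, 15:35–18:00.
Farrukh ∩ Aarav: 12:50–12:55, 13:50–14:55, 15:35–16:40, 17:15–17:25.
Farrukh ∩ Aarav ∩ Carlos: 12:50–12:55, 13:55–14:55, 15:35–16:40, 17:15–17:25.
Farrukh ∩ Aarav ∩ Carlos ∩ Grace: 12:50–12:55, 15:40–16:40, 17:15–17:25.
Restricted to 11:05–16:55: 12:50–12:55, 15:40–16:40.
Windows ≥ 30 min: 15:40–16:40.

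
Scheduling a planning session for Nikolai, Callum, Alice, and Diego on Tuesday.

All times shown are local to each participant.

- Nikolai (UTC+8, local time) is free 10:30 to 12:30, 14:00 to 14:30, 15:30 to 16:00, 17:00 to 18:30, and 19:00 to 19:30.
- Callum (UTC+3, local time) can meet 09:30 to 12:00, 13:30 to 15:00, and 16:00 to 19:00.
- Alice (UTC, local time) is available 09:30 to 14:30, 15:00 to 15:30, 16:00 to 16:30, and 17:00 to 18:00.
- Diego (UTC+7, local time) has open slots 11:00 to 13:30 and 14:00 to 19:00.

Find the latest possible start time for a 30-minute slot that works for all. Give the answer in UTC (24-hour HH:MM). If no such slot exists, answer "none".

11:00

Nikolai → UTC: 02:30–04:30, 06:00–06:30, 07:30–08:00, 09:00–10:30, 11:00–11:30.
Callum → UTC: 06:30–09:00, 10:30–12:00, 13:00–16:00.
Alice → UTC: 09:30–14:30, 15:00–15:30, 16:00–16:30, 17:00–18:00.
Diego → UTC: 04:00–06:30, 07:00–12:00.
Nikolai ∩ Callum: 07:30–08:00, 11:00–11:30.
Nikolai ∩ Callum ∩ Alice: 11:00–11:30.
Nikolai ∩ Callum ∩ Alice ∩ Diego: 11:00–11:30.
Windows ≥ 30 min: 11:00–11:30.
Latest start in the last window 11:00–11:30 is 11:30 − 30 min = 11:00.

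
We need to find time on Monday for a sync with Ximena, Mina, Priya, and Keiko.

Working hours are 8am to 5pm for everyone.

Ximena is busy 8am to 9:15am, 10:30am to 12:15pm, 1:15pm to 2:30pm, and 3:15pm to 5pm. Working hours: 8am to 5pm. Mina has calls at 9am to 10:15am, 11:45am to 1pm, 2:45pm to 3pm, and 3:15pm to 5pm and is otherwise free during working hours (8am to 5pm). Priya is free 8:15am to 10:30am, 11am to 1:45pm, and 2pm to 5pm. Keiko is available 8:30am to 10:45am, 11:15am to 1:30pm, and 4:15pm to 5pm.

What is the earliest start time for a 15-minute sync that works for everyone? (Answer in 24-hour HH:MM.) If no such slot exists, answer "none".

10:15

Ximena free within 08:00–17:00: 09:15–10:30, 12:15–13:15, 14:30–15:15.
Mina free within 08:00–17:00: 08:00–09:00, 10:15–11:45, 13:00–14:45, 15:00–15:15.
Ximena ∩ Mina: 10:15–10:30, 13:00–13:15, 14:30–14:45, 15:00–15:15.
Ximena ∩ Mina ∩ Priya: 10:15–10:30, 13:00–13:15, 14:30–14:45, 15:00–15:15.
Ximena ∩ Mina ∩ Priya ∩ Keiko: 10:15–10:30, 13:00–13:15.
Windows ≥ 15 min: 10:15–10:30, 13:00–13:15.
Earliest such window starts at 10:15.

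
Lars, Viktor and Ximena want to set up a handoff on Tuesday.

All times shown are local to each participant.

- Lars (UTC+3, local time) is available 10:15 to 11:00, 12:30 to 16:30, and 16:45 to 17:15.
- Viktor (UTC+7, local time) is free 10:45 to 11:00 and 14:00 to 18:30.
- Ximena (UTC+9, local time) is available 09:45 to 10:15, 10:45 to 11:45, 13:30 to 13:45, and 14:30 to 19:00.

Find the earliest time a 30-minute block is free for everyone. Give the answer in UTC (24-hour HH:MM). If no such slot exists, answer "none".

Lars → UTC: 07:15–08:00, 09:30–13:30, 13:45–14:15.
Viktor → UTC: 03:45–04:00, 07:00–11:30.
Ximena → UTC: 00:45–01:15, 01:45–02:45, 04:30–04:45, 05:30–10:00.
Lars ∩ Viktor: 07:15–08:00, 09:30–11:30.
Lars ∩ Viktor ∩ Ximena: 07:15–08:00, 09:30–10:00.
Windows ≥ 30 min: 07:15–08:00, 09:30–10:00.
Earliest such window starts at 07:15.

07:15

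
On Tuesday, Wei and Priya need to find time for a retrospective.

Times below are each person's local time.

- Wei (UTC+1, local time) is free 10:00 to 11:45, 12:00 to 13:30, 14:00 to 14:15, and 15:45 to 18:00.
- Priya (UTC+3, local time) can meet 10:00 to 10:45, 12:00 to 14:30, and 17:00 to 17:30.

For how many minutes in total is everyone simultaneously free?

135 minutes

Wei → UTC: 09:00–10:45, 11:00–12:30, 13:00–13:15, 14:45–17:00.
Priya → UTC: 07:00–07:45, 09:00–11:30, 14:00–14:30.
Wei ∩ Priya: 09:00–10:45, 11:00–11:30.
Total common minutes: 105 + 30 = 135.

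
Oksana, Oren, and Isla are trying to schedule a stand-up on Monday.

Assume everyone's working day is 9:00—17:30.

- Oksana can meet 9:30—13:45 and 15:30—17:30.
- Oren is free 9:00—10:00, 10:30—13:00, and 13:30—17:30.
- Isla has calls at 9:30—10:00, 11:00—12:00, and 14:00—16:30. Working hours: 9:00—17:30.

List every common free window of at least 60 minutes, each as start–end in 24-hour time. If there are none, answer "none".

12:00–13:00, 16:30–17:30

Isla free within 09:00–17:30: 09:00–09:30, 10:00–11:00, 12:00–14:00, 16:30–17:30.
Oksana ∩ Oren: 09:30–10:00, 10:30–13:00, 13:30–13:45, 15:30–17:30.
Oksana ∩ Oren ∩ Isla: 10:30–11:00, 12:00–13:00, 13:30–13:45, 16:30–17:30.
Windows ≥ 60 min: 12:00–13:00, 16:30–17:30.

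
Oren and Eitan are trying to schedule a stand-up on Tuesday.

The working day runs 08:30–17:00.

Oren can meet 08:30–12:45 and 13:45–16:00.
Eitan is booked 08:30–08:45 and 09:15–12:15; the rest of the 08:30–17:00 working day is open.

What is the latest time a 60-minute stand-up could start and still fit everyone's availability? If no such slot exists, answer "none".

15:00

Eitan free within 08:30–17:00: 08:45–09:15, 12:15–17:00.
Oren ∩ Eitan: 08:45–09:15, 12:15–12:45, 13:45–16:00.
Windows ≥ 60 min: 13:45–16:00.
Latest start in the last window 13:45–16:00 is 16:00 − 60 min = 15:00.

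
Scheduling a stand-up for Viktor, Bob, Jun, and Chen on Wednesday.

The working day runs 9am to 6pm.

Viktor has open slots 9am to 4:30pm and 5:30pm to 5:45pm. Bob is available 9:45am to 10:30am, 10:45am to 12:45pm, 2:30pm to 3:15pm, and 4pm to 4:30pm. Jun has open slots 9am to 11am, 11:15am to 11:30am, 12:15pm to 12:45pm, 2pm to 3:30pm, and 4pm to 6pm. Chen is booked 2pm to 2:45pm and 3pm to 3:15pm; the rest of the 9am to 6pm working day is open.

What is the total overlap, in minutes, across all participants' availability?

150 minutes

Chen free within 09:00–18:00: 09:00–14:00, 14:45–15:00, 15:15–18:00.
Viktor ∩ Bob: 09:45–10:30, 10:45–12:45, 14:30–15:15, 16:00–16:30.
Viktor ∩ Bob ∩ Jun: 09:45–10:30, 10:45–11:00, 11:15–11:30, 12:15–12:45, 14:30–15:15, 16:00–16:30.
Viktor ∩ Bob ∩ Jun ∩ Chen: 09:45–10:30, 10:45–11:00, 11:15–11:30, 12:15–12:45, 14:45–15:00, 16:00–16:30.
Total common minutes: 45 + 15 + 15 + 30 + 15 + 30 = 150.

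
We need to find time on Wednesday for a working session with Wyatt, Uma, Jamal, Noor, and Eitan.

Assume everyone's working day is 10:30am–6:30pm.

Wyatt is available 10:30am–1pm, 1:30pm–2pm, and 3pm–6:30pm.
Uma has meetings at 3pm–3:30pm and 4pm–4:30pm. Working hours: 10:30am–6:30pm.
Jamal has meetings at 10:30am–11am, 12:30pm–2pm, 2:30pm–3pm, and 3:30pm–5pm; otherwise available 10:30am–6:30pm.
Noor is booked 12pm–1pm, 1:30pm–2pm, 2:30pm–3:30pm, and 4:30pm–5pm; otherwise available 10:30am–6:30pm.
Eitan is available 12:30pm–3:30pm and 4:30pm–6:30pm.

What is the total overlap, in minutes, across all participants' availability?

90 minutes

Uma free within 10:30–18:30: 10:30–15:00, 15:30–16:00, 16:30–18:30.
Jamal free within 10:30–18:30: 11:00–12:30, 14:00–14:30, 15:00–15:30, 17:00–18:30.
Noor free within 10:30–18:30: 10:30–12:00, 13:00–13:30, 14:00–14:30, 15:30–16:30, 17:00–18:30.
Wyatt ∩ Uma: 10:30–13:00, 13:30–14:00, 15:30–16:00, 16:30–18:30.
Wyatt ∩ Uma ∩ Jamal: 11:00–12:30, 17:00–18:30.
Wyatt ∩ Uma ∩ Jamal ∩ Noor: 11:00–12:00, 17:00–18:30.
Wyatt ∩ Uma ∩ Jamal ∩ Noor ∩ Eitan: 17:00–18:30.
Total common minutes: 90.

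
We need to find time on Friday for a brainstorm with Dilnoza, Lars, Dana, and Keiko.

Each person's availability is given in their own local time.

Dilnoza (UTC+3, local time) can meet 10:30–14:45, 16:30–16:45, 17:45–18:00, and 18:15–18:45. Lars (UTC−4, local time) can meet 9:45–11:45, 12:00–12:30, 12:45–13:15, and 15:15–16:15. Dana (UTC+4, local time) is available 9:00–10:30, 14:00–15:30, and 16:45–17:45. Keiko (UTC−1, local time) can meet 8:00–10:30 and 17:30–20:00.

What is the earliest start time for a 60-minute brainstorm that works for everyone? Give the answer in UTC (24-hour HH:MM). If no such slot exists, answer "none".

none

Dilnoza → UTC: 07:30–11:45, 13:30–13:45, 14:45–15:00, 15:15–15:45.
Lars → UTC: 13:45–15:45, 16:00–16:30, 16:45–17:15, 19:15–20:15.
Dana → UTC: 05:00–06:30, 10:00–11:30, 12:45–13:45.
Keiko → UTC: 09:00–11:30, 18:30–21:00.
Dilnoza ∩ Lars: 14:45–15:00, 15:15–15:45.
Dilnoza ∩ Lars ∩ Dana: (none).
Dilnoza ∩ Lars ∩ Dana ∩ Keiko: (none).
Windows ≥ 60 min: (none).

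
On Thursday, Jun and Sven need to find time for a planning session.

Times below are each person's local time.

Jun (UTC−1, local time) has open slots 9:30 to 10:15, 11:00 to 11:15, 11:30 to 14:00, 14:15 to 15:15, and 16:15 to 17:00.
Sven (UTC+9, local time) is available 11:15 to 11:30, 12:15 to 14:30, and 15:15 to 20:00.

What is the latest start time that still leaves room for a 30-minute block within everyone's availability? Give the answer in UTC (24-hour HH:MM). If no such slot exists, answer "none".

10:30

Jun → UTC: 10:30–11:15, 12:00–12:15, 12:30–15:00, 15:15–16:15, 17:15–18:00.
Sven → UTC: 02:15–02:30, 03:15–05:30, 06:15–11:00.
Jun ∩ Sven: 10:30–11:00.
Windows ≥ 30 min: 10:30–11:00.
Latest start in the last window 10:30–11:00 is 11:00 − 30 min = 10:30.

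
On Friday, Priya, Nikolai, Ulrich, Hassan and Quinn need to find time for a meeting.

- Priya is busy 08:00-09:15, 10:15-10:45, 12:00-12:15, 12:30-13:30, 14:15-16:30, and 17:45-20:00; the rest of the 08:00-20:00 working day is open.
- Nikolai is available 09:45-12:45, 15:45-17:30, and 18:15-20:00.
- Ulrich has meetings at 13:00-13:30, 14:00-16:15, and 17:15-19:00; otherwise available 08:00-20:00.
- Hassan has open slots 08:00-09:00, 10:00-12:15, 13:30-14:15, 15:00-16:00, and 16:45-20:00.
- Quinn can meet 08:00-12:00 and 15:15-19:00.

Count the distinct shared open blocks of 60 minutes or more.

1

Priya free within 08:00–20:00: 09:15–10:15, 10:45–12:00, 12:15–12:30, 13:30–14:15, 16:30–17:45.
Ulrich free within 08:00–20:00: 08:00–13:00, 13:30–14:00, 16:15–17:15, 19:00–20:00.
Priya ∩ Nikolai: 09:45–10:15, 10:45–12:00, 12:15–12:30, 16:30–17:30.
Priya ∩ Nikolai ∩ Ulrich: 09:45–10:15, 10:45–12:00, 12:15–12:30, 16:30–17:15.
Priya ∩ Nikolai ∩ Ulrich ∩ Hassan: 10:00–10:15, 10:45–12:00, 16:45–17:15.
Priya ∩ Nikolai ∩ Ulrich ∩ Hassan ∩ Quinn: 10:00–10:15, 10:45–12:00, 16:45–17:15.
Windows ≥ 60 min: 10:45–12:00.
That's 1 window.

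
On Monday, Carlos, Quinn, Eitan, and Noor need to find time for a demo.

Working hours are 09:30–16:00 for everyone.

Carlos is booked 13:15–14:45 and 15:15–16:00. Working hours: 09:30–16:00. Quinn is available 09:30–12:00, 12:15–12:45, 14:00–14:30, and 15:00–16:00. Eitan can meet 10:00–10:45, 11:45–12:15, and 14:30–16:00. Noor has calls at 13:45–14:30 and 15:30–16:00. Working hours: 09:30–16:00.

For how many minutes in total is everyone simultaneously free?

75 minutes

Carlos free within 09:30–16:00: 09:30–13:15, 14:45–15:15.
Noor free within 09:30–16:00: 09:30–13:45, 14:30–15:30.
Carlos ∩ Quinn: 09:30–12:00, 12:15–12:45, 15:00–15:15.
Carlos ∩ Quinn ∩ Eitan: 10:00–10:45, 11:45–12:00, 15:00–15:15.
Carlos ∩ Quinn ∩ Eitan ∩ Noor: 10:00–10:45, 11:45–12:00, 15:00–15:15.
Total common minutes: 45 + 15 + 15 = 75.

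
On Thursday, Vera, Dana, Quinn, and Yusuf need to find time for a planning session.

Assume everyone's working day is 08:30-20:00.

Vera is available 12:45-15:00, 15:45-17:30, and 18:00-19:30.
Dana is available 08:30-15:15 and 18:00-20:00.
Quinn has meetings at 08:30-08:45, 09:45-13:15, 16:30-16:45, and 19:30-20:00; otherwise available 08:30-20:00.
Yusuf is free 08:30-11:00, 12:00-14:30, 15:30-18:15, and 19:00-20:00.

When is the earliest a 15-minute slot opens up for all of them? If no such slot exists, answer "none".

Quinn free within 08:30–20:00: 08:45–09:45, 13:15–16:30, 16:45–19:30.
Vera ∩ Dana: 12:45–15:00, 18:00–19:30.
Vera ∩ Dana ∩ Quinn: 13:15–15:00, 18:00–19:30.
Vera ∩ Dana ∩ Quinn ∩ Yusuf: 13:15–14:30, 18:00–18:15, 19:00–19:30.
Windows ≥ 15 min: 13:15–14:30, 18:00–18:15, 19:00–19:30.
Earliest such window starts at 13:15.

13:15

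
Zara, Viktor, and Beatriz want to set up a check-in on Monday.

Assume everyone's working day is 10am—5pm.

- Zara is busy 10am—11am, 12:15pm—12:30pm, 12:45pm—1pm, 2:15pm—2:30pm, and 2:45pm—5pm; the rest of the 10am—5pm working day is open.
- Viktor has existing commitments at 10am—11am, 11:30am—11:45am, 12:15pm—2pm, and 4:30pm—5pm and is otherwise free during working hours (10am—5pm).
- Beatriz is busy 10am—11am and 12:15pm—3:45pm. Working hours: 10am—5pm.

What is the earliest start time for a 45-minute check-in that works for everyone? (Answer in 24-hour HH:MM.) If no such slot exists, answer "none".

Zara free within 10:00–17:00: 11:00–12:15, 12:30–12:45, 13:00–14:15, 14:30–14:45.
Viktor free within 10:00–17:00: 11:00–11:30, 11:45–12:15, 14:00–16:30.
Beatriz free within 10:00–17:00: 11:00–12:15, 15:45–17:00.
Zara ∩ Viktor: 11:00–11:30, 11:45–12:15, 14:00–14:15, 14:30–14:45.
Zara ∩ Viktor ∩ Beatriz: 11:00–11:30, 11:45–12:15.
Windows ≥ 45 min: (none).

none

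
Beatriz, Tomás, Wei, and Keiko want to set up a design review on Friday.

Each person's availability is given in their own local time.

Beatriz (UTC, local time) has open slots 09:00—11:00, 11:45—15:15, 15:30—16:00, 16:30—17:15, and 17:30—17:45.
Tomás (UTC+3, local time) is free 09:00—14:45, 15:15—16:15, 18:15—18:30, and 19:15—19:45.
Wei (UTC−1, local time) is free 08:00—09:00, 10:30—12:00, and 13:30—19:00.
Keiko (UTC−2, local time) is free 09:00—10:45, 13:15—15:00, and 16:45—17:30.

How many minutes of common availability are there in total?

45 minutes

Beatriz → UTC: 09:00–11:00, 11:45–15:15, 15:30–16:00, 16:30–17:15, 17:30–17:45.
Tomás → UTC: 06:00–11:45, 12:15–13:15, 15:15–15:30, 16:15–16:45.
Wei → UTC: 09:00–10:00, 11:30–13:00, 14:30–20:00.
Keiko → UTC: 11:00–12:45, 15:15–17:00, 18:45–19:30.
Beatriz ∩ Tomás: 09:00–11:00, 12:15–13:15, 16:30–16:45.
Beatriz ∩ Tomás ∩ Wei: 09:00–10:00, 12:15–13:00, 16:30–16:45.
Beatriz ∩ Tomás ∩ Wei ∩ Keiko: 12:15–12:45, 16:30–16:45.
Total common minutes: 30 + 15 = 45.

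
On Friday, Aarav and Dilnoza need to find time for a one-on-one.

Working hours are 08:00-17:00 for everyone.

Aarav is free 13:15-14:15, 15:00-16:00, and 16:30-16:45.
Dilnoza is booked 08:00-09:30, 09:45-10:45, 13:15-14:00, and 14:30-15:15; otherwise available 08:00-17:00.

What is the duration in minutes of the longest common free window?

45 minutes

Dilnoza free within 08:00–17:00: 09:30–09:45, 10:45–13:15, 14:00–14:30, 15:15–17:00.
Aarav ∩ Dilnoza: 14:00–14:15, 15:15–16:00, 16:30–16:45.
Common window lengths: 15, 45, 15 min; longest is 45.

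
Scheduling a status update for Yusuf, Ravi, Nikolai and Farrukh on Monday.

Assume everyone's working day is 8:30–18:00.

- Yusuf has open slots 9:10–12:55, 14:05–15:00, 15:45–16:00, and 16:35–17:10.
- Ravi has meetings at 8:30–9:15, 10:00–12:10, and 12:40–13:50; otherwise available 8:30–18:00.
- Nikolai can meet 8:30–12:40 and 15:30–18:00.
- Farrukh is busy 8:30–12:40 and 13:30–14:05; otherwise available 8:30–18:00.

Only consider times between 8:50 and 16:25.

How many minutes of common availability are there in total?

Ravi free within 08:30–18:00: 09:15–10:00, 12:10–12:40, 13:50–18:00.
Farrukh free within 08:30–18:00: 12:40–13:30, 14:05–18:00.
Yusuf ∩ Ravi: 09:15–10:00, 12:10–12:40, 14:05–15:00, 15:45–16:00, 16:35–17:10.
Yusuf ∩ Ravi ∩ Nikolai: 09:15–10:00, 12:10–12:40, 15:45–16:00, 16:35–17:10.
Yusuf ∩ Ravi ∩ Nikolai ∩ Farrukh: 15:45–16:00, 16:35–17:10.
Restricted to 08:50–16:25: 15:45–16:00.
Total common minutes: 15.

15 minutes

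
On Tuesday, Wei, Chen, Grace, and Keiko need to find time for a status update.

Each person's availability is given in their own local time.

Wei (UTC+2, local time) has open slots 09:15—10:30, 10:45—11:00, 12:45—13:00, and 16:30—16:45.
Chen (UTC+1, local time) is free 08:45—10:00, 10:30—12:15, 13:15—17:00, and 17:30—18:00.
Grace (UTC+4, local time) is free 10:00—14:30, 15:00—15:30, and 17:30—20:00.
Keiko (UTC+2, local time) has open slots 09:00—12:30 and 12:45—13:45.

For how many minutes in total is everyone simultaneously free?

60 minutes

Wei → UTC: 07:15–08:30, 08:45–09:00, 10:45–11:00, 14:30–14:45.
Chen → UTC: 07:45–09:00, 09:30–11:15, 12:15–16:00, 16:30–17:00.
Grace → UTC: 06:00–10:30, 11:00–11:30, 13:30–16:00.
Keiko → UTC: 07:00–10:30, 10:45–11:45.
Wei ∩ Chen: 07:45–08:30, 08:45–09:00, 10:45–11:00, 14:30–14:45.
Wei ∩ Chen ∩ Grace: 07:45–08:30, 08:45–09:00, 14:30–14:45.
Wei ∩ Chen ∩ Grace ∩ Keiko: 07:45–08:30, 08:45–09:00.
Total common minutes: 45 + 15 = 60.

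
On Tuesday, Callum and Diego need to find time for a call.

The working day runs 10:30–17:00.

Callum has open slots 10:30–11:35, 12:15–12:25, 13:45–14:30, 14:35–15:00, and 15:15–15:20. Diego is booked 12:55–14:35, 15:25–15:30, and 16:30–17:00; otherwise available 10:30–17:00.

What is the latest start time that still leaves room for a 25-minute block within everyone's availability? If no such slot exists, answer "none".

Diego free within 10:30–17:00: 10:30–12:55, 14:35–15:25, 15:30–16:30.
Callum ∩ Diego: 10:30–11:35, 12:15–12:25, 14:35–15:00, 15:15–15:20.
Windows ≥ 25 min: 10:30–11:35, 14:35–15:00.
Latest start in the last window 14:35–15:00 is 15:00 − 25 min = 14:35.

14:35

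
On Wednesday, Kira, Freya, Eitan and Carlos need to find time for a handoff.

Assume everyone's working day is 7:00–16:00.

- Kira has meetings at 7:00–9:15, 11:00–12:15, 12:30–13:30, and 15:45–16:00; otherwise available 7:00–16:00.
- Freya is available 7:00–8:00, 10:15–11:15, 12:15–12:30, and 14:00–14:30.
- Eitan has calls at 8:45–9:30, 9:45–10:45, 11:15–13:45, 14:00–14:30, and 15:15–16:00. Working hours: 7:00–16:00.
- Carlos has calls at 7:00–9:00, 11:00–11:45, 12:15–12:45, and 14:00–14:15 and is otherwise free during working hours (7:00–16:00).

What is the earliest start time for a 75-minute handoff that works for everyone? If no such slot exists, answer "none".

Kira free within 07:00–16:00: 09:15–11:00, 12:15–12:30, 13:30–15:45.
Eitan free within 07:00–16:00: 07:00–08:45, 09:30–09:45, 10:45–11:15, 13:45–14:00, 14:30–15:15.
Carlos free within 07:00–16:00: 09:00–11:00, 11:45–12:15, 12:45–14:00, 14:15–16:00.
Kira ∩ Freya: 10:15–11:00, 12:15–12:30, 14:00–14:30.
Kira ∩ Freya ∩ Eitan: 10:45–11:00.
Kira ∩ Freya ∩ Eitan ∩ Carlos: 10:45–11:00.
Windows ≥ 75 min: (none).

none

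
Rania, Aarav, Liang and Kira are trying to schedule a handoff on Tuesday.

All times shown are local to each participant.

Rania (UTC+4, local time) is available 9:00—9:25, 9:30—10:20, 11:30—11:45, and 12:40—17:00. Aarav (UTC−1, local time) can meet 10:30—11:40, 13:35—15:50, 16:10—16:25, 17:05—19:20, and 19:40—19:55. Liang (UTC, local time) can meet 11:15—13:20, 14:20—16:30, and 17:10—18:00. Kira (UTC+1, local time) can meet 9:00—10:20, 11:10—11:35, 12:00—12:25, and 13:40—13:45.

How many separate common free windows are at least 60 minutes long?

0

Rania → UTC: 05:00–05:25, 05:30–06:20, 07:30–07:45, 08:40–13:00.
Aarav → UTC: 11:30–12:40, 14:35–16:50, 17:10–17:25, 18:05–20:20, 20:40–20:55.
Liang → UTC: 11:15–13:20, 14:20–16:30, 17:10–18:00.
Kira → UTC: 08:00–09:20, 10:10–10:35, 11:00–11:25, 12:40–12:45.
Rania ∩ Aarav: 11:30–12:40.
Rania ∩ Aarav ∩ Liang: 11:30–12:40.
Rania ∩ Aarav ∩ Liang ∩ Kira: (none).
Windows ≥ 60 min: (none).
That's 0 windows.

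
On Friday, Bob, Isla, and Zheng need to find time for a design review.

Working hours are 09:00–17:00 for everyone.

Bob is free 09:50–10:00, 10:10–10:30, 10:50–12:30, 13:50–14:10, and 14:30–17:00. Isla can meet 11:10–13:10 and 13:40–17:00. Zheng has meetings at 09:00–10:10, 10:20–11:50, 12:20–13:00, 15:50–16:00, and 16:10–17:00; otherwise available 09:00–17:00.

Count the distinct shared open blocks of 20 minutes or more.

3

Zheng free within 09:00–17:00: 10:10–10:20, 11:50–12:20, 13:00–15:50, 16:00–16:10.
Bob ∩ Isla: 11:10–12:30, 13:50–14:10, 14:30–17:00.
Bob ∩ Isla ∩ Zheng: 11:50–12:20, 13:50–14:10, 14:30–15:50, 16:00–16:10.
Windows ≥ 20 min: 11:50–12:20, 13:50–14:10, 14:30–15:50.
That's 3 windows.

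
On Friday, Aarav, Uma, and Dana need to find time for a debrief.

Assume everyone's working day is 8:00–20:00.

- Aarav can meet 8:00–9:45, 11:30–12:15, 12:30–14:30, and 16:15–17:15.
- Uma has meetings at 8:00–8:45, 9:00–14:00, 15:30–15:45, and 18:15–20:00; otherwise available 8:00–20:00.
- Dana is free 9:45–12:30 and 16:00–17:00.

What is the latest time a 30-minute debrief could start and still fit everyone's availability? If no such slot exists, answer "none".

16:30

Uma free within 08:00–20:00: 08:45–09:00, 14:00–15:30, 15:45–18:15.
Aarav ∩ Uma: 08:45–09:00, 14:00–14:30, 16:15–17:15.
Aarav ∩ Uma ∩ Dana: 16:15–17:00.
Windows ≥ 30 min: 16:15–17:00.
Latest start in the last window 16:15–17:00 is 17:00 − 30 min = 16:30.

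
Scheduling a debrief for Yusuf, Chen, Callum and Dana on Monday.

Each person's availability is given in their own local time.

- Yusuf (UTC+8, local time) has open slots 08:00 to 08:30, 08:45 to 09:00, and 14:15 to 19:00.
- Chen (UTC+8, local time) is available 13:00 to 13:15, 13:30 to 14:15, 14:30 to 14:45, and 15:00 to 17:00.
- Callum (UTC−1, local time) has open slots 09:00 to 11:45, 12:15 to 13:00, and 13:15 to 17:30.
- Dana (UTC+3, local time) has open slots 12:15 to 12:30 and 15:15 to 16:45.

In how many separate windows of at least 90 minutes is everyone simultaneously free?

0

Yusuf → UTC: 00:00–00:30, 00:45–01:00, 06:15–11:00.
Chen → UTC: 05:00–05:15, 05:30–06:15, 06:30–06:45, 07:00–09:00.
Callum → UTC: 10:00–12:45, 13:15–14:00, 14:15–18:30.
Dana → UTC: 09:15–09:30, 12:15–13:45.
Yusuf ∩ Chen: 06:30–06:45, 07:00–09:00.
Yusuf ∩ Chen ∩ Callum: (none).
Yusuf ∩ Chen ∩ Callum ∩ Dana: (none).
Windows ≥ 90 min: (none).
That's 0 windows.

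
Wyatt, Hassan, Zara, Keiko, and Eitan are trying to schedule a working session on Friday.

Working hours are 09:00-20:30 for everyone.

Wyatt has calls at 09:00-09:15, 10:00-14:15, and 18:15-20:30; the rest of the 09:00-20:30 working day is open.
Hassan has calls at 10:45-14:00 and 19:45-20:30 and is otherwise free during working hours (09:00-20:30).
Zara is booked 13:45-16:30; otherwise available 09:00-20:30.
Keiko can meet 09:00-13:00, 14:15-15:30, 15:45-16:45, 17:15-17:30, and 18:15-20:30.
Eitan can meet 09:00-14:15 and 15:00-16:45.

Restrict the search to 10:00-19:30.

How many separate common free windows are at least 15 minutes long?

Wyatt free within 09:00–20:30: 09:15–10:00, 14:15–18:15.
Hassan free within 09:00–20:30: 09:00–10:45, 14:00–19:45.
Zara free within 09:00–20:30: 09:00–13:45, 16:30–20:30.
Wyatt ∩ Hassan: 09:15–10:00, 14:15–18:15.
Wyatt ∩ Hassan ∩ Zara: 09:15–10:00, 16:30–18:15.
Wyatt ∩ Hassan ∩ Zara ∩ Keiko: 09:15–10:00, 16:30–16:45, 17:15–17:30.
Wyatt ∩ Hassan ∩ Zara ∩ Keiko ∩ Eitan: 09:15–10:00, 16:30–16:45.
Restricted to 10:00–19:30: 16:30–16:45.
Windows ≥ 15 min: 16:30–16:45.
That's 1 window.

1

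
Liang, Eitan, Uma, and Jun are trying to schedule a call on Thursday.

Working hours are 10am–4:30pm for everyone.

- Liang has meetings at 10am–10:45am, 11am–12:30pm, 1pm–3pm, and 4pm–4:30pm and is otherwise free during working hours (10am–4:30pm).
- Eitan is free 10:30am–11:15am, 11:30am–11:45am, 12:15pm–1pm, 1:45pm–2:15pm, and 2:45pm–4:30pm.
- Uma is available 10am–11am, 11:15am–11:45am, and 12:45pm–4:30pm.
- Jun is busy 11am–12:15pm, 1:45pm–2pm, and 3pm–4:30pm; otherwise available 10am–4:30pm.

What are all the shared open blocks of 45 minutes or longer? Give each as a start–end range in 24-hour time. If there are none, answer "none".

Liang free within 10:00–16:30: 10:45–11:00, 12:30–13:00, 15:00–16:00.
Jun free within 10:00–16:30: 10:00–11:00, 12:15–13:45, 14:00–15:00.
Liang ∩ Eitan: 10:45–11:00, 12:30–13:00, 15:00–16:00.
Liang ∩ Eitan ∩ Uma: 10:45–11:00, 12:45–13:00, 15:00–16:00.
Liang ∩ Eitan ∩ Uma ∩ Jun: 10:45–11:00, 12:45–13:00.
Windows ≥ 45 min: (none).

none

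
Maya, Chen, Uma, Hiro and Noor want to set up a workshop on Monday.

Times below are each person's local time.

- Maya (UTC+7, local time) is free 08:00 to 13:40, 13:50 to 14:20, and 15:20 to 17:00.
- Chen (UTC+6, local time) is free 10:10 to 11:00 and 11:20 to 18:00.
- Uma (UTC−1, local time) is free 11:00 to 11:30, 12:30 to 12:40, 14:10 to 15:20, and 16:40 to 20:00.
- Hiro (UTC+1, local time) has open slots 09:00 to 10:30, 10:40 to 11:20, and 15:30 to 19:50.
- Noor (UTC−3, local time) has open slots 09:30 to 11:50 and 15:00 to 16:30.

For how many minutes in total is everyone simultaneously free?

Maya → UTC: 01:00–06:40, 06:50–07:20, 08:20–10:00.
Chen → UTC: 04:10–05:00, 05:20–12:00.
Uma → UTC: 12:00–12:30, 13:30–13:40, 15:10–16:20, 17:40–21:00.
Hiro → UTC: 08:00–09:30, 09:40–10:20, 14:30–18:50.
Noor → UTC: 12:30–14:50, 18:00–19:30.
Maya ∩ Chen: 04:10–05:00, 05:20–06:40, 06:50–07:20, 08:20–10:00.
Maya ∩ Chen ∩ Uma: (none).
Maya ∩ Chen ∩ Uma ∩ Hiro: (none).
Maya ∩ Chen ∩ Uma ∩ Hiro ∩ Noor: (none).
Total common minutes: 0.

0 minutes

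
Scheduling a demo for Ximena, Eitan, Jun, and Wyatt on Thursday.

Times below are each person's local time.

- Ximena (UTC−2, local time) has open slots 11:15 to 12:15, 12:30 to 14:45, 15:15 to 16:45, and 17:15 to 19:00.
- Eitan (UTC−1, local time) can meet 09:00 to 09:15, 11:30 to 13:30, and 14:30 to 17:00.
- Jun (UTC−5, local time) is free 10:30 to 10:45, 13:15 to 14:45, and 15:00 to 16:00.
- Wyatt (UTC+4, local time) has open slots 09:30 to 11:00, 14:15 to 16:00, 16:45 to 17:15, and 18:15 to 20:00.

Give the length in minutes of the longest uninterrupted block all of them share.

15 minutes

Ximena → UTC: 13:15–14:15, 14:30–16:45, 17:15–18:45, 19:15–21:00.
Eitan → UTC: 10:00–10:15, 12:30–14:30, 15:30–18:00.
Jun → UTC: 15:30–15:45, 18:15–19:45, 20:00–21:00.
Wyatt → UTC: 05:30–07:00, 10:15–12:00, 12:45–13:15, 14:15–16:00.
Ximena ∩ Eitan: 13:15–14:15, 15:30–16:45, 17:15–18:00.
Ximena ∩ Eitan ∩ Jun: 15:30–15:45.
Ximena ∩ Eitan ∩ Jun ∩ Wyatt: 15:30–15:45.
Single common window of 15 minutes.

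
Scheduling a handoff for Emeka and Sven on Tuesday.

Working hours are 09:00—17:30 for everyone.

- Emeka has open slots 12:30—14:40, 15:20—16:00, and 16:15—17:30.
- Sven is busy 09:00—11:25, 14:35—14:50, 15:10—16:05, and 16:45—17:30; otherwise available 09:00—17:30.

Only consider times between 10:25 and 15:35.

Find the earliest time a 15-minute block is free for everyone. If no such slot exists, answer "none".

Sven free within 09:00–17:30: 11:25–14:35, 14:50–15:10, 16:05–16:45.
Emeka ∩ Sven: 12:30–14:35, 16:15–16:45.
Restricted to 10:25–15:35: 12:30–14:35.
Windows ≥ 15 min: 12:30–14:35.
Earliest such window starts at 12:30.

12:30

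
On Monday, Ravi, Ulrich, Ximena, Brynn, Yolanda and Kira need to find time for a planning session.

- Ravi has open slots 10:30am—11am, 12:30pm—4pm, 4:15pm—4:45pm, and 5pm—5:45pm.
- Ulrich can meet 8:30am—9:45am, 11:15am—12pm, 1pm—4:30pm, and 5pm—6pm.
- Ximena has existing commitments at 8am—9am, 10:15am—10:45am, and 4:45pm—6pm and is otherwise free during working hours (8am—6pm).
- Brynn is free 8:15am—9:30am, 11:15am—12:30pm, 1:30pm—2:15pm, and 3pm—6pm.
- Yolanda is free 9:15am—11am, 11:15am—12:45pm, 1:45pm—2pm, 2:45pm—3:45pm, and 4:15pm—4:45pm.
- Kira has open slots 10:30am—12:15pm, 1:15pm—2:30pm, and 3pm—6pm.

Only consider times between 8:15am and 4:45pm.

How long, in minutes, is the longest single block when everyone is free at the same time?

45 minutes

Ximena free within 08:00–18:00: 09:00–10:15, 10:45–16:45.
Ravi ∩ Ulrich: 13:00–16:00, 16:15–16:30, 17:00–17:45.
Ravi ∩ Ulrich ∩ Ximena: 13:00–16:00, 16:15–16:30.
Ravi ∩ Ulrich ∩ Ximena ∩ Brynn: 13:30–14:15, 15:00–16:00, 16:15–16:30.
Ravi ∩ Ulrich ∩ Ximena ∩ Brynn ∩ Yolanda: 13:45–14:00, 15:00–15:45, 16:15–16:30.
Ravi ∩ Ulrich ∩ Ximena ∩ Brynn ∩ Yolanda ∩ Kira: 13:45–14:00, 15:00–15:45, 16:15–16:30.
Restricted to 08:15–16:45: 13:45–14:00, 15:00–15:45, 16:15–16:30.
Common window lengths: 15, 45, 15 min; longest is 45.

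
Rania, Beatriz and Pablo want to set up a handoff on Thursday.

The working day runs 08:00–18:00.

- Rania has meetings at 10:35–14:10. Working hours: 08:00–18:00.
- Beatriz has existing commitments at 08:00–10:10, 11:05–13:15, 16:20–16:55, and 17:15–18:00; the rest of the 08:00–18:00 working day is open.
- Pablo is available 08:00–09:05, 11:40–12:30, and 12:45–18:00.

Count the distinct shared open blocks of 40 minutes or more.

1

Rania free within 08:00–18:00: 08:00–10:35, 14:10–18:00.
Beatriz free within 08:00–18:00: 10:10–11:05, 13:15–16:20, 16:55–17:15.
Rania ∩ Beatriz: 10:10–10:35, 14:10–16:20, 16:55–17:15.
Rania ∩ Beatriz ∩ Pablo: 14:10–16:20, 16:55–17:15.
Windows ≥ 40 min: 14:10–16:20.
That's 1 window.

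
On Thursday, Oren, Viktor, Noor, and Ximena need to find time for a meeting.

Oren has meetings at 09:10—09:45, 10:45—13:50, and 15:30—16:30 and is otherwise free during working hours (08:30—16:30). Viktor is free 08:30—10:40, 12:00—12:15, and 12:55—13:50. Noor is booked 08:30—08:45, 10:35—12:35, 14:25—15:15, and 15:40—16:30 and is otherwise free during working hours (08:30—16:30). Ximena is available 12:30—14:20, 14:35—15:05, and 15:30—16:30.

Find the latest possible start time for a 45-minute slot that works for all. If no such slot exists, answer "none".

Oren free within 08:30–16:30: 08:30–09:10, 09:45–10:45, 13:50–15:30.
Noor free within 08:30–16:30: 08:45–10:35, 12:35–14:25, 15:15–15:40.
Oren ∩ Viktor: 08:30–09:10, 09:45–10:40.
Oren ∩ Viktor ∩ Noor: 08:45–09:10, 09:45–10:35.
Oren ∩ Viktor ∩ Noor ∩ Ximena: (none).
Windows ≥ 45 min: (none).

none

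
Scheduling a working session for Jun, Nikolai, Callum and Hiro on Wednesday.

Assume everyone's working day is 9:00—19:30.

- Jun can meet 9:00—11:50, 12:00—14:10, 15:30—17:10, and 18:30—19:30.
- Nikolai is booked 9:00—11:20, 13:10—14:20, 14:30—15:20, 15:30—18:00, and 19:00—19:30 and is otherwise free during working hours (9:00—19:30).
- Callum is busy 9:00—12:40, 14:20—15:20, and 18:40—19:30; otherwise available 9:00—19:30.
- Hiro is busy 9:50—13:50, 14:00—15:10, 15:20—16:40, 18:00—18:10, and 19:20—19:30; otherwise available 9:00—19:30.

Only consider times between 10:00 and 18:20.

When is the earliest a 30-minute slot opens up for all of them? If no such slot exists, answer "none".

none

Nikolai free within 09:00–19:30: 11:20–13:10, 14:20–14:30, 15:20–15:30, 18:00–19:00.
Callum free within 09:00–19:30: 12:40–14:20, 15:20–18:40.
Hiro free within 09:00–19:30: 09:00–09:50, 13:50–14:00, 15:10–15:20, 16:40–18:00, 18:10–19:20.
Jun ∩ Nikolai: 11:20–11:50, 12:00–13:10, 18:30–19:00.
Jun ∩ Nikolai ∩ Callum: 12:40–13:10, 18:30–18:40.
Jun ∩ Nikolai ∩ Callum ∩ Hiro: 18:30–18:40.
Restricted to 10:00–18:20: (none).
Windows ≥ 30 min: (none).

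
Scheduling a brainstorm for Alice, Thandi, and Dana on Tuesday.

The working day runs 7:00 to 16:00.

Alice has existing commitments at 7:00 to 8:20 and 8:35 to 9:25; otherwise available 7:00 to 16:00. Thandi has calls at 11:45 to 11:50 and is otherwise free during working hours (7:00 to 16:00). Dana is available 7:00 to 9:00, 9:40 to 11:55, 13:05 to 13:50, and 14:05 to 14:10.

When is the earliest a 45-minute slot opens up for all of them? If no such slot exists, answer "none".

09:40

Alice free within 07:00–16:00: 08:20–08:35, 09:25–16:00.
Thandi free within 07:00–16:00: 07:00–11:45, 11:50–16:00.
Alice ∩ Thandi: 08:20–08:35, 09:25–11:45, 11:50–16:00.
Alice ∩ Thandi ∩ Dana: 08:20–08:35, 09:40–11:45, 11:50–11:55, 13:05–13:50, 14:05–14:10.
Windows ≥ 45 min: 09:40–11:45, 13:05–13:50.
Earliest such window starts at 09:40.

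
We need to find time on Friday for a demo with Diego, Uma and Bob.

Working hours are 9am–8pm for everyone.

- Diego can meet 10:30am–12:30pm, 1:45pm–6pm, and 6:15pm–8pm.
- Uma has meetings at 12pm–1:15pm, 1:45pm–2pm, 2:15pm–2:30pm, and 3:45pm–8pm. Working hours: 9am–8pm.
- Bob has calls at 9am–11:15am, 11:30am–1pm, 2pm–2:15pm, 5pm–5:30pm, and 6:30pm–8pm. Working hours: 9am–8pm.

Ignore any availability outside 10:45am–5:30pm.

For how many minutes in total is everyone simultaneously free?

90 minutes

Uma free within 09:00–20:00: 09:00–12:00, 13:15–13:45, 14:00–14:15, 14:30–15:45.
Bob free within 09:00–20:00: 11:15–11:30, 13:00–14:00, 14:15–17:00, 17:30–18:30.
Diego ∩ Uma: 10:30–12:00, 14:00–14:15, 14:30–15:45.
Diego ∩ Uma ∩ Bob: 11:15–11:30, 14:30–15:45.
Restricted to 10:45–17:30: 11:15–11:30, 14:30–15:45.
Total common minutes: 15 + 75 = 90.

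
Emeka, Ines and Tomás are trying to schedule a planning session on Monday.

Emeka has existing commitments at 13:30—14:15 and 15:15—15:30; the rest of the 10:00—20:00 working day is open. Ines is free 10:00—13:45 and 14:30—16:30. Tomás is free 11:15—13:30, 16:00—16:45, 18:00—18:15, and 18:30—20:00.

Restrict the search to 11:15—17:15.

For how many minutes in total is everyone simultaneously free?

Emeka free within 10:00–20:00: 10:00–13:30, 14:15–15:15, 15:30–20:00.
Emeka ∩ Ines: 10:00–13:30, 14:30–15:15, 15:30–16:30.
Emeka ∩ Ines ∩ Tomás: 11:15–13:30, 16:00–16:30.
Restricted to 11:15–17:15: 11:15–13:30, 16:00–16:30.
Total common minutes: 135 + 30 = 165.

165 minutes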